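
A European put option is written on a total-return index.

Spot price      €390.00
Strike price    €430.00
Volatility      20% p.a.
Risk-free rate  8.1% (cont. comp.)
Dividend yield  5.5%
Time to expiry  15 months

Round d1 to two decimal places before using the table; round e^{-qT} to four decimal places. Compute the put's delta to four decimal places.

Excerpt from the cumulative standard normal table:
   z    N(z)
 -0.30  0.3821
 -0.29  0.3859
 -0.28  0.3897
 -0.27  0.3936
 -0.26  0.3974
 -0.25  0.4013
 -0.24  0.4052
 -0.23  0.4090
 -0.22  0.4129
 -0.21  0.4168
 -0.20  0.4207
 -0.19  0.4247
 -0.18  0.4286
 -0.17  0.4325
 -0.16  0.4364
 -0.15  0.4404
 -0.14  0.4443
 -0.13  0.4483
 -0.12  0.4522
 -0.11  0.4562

-0.5335

σ√T = 0.2 × 1.1180 = 0.2236
d₁ = [ln(390/430) + (0.081 − 0.055 + 0.2²/2)·1.25] / 0.2236 = [-0.0976 + 0.0575] / 0.2236 = -0.1795 which rounds to -0.18
N(d₁) = N(-0.18) = 0.4286
Δ_put = exp(−qT)·(N(d₁) − 1) = 0.9336·(0.4286 − 1) = -0.5335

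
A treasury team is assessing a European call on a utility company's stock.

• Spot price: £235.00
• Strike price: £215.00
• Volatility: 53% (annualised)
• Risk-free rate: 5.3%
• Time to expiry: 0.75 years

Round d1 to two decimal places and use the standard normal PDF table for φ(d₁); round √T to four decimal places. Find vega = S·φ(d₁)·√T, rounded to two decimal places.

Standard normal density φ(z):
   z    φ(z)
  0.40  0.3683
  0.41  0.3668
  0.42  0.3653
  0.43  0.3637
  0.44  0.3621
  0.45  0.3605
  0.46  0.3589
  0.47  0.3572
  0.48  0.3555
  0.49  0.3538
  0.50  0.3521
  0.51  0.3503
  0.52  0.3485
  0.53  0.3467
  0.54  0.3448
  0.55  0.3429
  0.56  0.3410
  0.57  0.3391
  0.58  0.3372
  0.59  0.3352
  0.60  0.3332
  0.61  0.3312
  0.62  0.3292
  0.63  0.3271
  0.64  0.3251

71.29

σ√T = 0.53 × 0.8660 = 0.4590
d₁ = [ln(235/215) + (0.053 + 0.53²/2)·0.75] / 0.4590 = [0.0889 + 0.1451] / 0.4590 = 0.5099 which rounds to 0.51
√T = √0.75 = 0.8660
φ(d₁) = φ(0.51) = 0.3503
vega = S·φ(d₁)·√T = 235·0.3503·0.8660 = 71.2896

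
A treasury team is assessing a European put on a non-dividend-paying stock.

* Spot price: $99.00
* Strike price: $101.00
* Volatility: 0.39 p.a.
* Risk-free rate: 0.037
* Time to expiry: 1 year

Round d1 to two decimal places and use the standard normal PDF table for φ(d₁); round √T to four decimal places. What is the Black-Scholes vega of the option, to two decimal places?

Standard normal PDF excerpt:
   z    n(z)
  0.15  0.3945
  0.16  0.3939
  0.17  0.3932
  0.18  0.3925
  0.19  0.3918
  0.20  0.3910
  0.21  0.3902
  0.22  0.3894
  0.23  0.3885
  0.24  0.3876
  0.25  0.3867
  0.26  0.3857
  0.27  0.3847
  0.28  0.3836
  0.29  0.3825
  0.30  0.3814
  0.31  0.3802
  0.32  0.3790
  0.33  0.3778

38.37

σ√T = 0.39 × 1.0000 = 0.3900
d₁ = [ln(99/101) + (0.037 + 0.39²/2)·1] / 0.3900 = [-0.0200 + 0.1131] / 0.3900 = 0.2386 ⇒ 0.24
√T = √1 = 1.0000
φ(d₁) = φ(0.24) = 0.3876
vega = S·φ(d₁)·√T = 99·0.3876·1.0000 = 38.3724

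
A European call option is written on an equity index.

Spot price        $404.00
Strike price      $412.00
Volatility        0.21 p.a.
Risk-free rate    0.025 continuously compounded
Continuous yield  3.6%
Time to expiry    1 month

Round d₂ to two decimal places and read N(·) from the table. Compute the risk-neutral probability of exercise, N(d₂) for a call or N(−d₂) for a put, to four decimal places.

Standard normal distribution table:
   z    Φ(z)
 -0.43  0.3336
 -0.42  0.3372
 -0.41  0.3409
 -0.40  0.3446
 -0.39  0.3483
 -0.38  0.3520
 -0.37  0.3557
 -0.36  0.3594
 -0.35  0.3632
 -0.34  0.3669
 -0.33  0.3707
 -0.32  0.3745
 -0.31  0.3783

0.3557

σ√T = 0.21·√0.08333 = 0.0606
ln(S/K) + (r − q + σ²/2)T = ln(404/412) + (0.025 − 0.036 + 0.21²/2)·0.08333 = -0.0196 + 0.0009 = -0.0187
d₁ = -0.0187 / 0.0606 = -0.3083 → -0.31
d₂ = d₁ − σ√T = -0.3083 − 0.0606 = -0.3689 → -0.37
Risk-neutral Pr[S_T > K] = N(d₂) = N(-0.37) = 0.3557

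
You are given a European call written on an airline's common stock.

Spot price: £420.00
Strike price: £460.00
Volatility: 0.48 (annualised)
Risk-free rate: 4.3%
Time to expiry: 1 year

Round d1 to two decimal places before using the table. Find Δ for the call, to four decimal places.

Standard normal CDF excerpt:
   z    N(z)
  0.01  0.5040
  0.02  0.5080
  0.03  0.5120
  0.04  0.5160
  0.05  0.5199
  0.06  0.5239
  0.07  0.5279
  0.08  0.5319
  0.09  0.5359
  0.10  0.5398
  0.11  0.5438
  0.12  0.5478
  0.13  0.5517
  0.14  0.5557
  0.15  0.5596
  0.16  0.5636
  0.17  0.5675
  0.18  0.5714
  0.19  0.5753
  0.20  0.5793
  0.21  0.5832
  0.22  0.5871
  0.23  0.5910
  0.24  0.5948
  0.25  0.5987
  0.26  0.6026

σ√T = 0.48·√1 = 0.4800
d₁ = [ln(420/460) + (0.043 + 0.48²/2)·1] / 0.4800 = [-0.0910 + 0.1582] / 0.4800 = 0.1401 which rounds to 0.14
N(d₁) = N(0.14) = 0.5557
Δ_call = N(d₁) = 0.5557

0.5557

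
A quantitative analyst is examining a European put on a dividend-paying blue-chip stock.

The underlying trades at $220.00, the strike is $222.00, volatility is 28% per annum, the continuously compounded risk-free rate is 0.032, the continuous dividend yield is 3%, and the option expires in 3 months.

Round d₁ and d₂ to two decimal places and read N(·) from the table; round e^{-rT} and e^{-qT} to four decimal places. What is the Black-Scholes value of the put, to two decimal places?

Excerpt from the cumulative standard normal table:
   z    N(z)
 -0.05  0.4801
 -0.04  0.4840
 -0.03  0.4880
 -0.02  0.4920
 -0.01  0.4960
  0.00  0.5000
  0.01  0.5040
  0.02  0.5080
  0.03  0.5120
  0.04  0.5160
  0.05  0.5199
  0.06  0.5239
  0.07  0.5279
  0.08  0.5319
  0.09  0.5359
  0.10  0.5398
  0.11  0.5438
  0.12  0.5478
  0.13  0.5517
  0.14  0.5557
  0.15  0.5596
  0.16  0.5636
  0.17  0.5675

$13.20

T = 0.25;  σ√T = 0.1400
d₁ = [ln(220/222) + (0.032 − 0.03 + ½·0.28²)·0.25] / (σ√T) = (-0.0090 + 0.0103) / 0.1400 = 0.0089 ≈ 0.01
d₂ = 0.0089 − 0.1400 = -0.1311 ≈ -0.13
exp(−qT) = exp(−0.03·0.25) = 0.9925;  exp(−rT) = exp(−0.032·0.25) = 0.9920
N(−d₂) = N(0.13) = 0.5517;  N(−d₁) = N(-0.01) = 0.4960
P = 222·0.9920·0.5517 − 220·0.9925·0.4960 = 121.4976 − 108.3016 = 13.1960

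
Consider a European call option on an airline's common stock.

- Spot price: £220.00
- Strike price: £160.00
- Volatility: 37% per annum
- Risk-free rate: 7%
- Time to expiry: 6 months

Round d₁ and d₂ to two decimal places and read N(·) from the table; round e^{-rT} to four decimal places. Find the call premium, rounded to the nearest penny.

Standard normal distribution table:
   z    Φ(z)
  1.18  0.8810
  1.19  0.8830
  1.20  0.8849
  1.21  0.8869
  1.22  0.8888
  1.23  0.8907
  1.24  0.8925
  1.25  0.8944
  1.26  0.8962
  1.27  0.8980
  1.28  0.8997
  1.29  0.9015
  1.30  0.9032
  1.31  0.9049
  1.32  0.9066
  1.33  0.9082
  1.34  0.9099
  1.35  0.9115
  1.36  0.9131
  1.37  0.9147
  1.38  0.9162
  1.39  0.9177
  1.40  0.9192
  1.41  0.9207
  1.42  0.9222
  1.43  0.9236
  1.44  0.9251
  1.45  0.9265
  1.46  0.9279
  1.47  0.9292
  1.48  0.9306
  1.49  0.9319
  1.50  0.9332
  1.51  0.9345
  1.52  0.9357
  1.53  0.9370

σ√T = 0.37 × 0.7071 = 0.2616
d₁ = [ln(220/160) + (0.07 + ½·0.37²)·0.5] / (σ√T) = (0.3185 + 0.0692) / 0.2616 = 1.4818 ⇒ 1.48
d₂ = 1.4818 − 0.2616 = 1.2202 ⇒ 1.22
e^(−rT) = e^(−0.07·0.5) = 0.9656
C = 220·N(1.48) − 160·0.9656·N(1.22) = 220·0.9306 − 160·0.9656·0.8888 = 204.7320 − 137.3160 = 67.4160

£67.42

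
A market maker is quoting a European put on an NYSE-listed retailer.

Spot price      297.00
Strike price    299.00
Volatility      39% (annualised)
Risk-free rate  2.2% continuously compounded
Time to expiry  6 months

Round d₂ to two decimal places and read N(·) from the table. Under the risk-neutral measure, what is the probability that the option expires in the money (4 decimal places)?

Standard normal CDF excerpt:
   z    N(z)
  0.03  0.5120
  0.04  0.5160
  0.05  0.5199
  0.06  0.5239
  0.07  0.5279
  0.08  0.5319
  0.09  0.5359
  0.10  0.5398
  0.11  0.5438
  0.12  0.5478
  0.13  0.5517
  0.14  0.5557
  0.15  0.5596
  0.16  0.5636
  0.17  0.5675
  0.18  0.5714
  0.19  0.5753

σ√T = 0.39 × 0.7071 = 0.2758
d₁ = [ln(297/299) + (0.022 + ½·0.39²)·0.5] / (σ√T) = (-0.0067 + 0.0490) / 0.2758 = 0.1534 → 0.15
d₂ = 0.1534 − 0.2758 = -0.1223 → -0.12
Risk-neutral Pr[S_T < K] = N(−d₂) = N(0.12) = 0.5478

0.5478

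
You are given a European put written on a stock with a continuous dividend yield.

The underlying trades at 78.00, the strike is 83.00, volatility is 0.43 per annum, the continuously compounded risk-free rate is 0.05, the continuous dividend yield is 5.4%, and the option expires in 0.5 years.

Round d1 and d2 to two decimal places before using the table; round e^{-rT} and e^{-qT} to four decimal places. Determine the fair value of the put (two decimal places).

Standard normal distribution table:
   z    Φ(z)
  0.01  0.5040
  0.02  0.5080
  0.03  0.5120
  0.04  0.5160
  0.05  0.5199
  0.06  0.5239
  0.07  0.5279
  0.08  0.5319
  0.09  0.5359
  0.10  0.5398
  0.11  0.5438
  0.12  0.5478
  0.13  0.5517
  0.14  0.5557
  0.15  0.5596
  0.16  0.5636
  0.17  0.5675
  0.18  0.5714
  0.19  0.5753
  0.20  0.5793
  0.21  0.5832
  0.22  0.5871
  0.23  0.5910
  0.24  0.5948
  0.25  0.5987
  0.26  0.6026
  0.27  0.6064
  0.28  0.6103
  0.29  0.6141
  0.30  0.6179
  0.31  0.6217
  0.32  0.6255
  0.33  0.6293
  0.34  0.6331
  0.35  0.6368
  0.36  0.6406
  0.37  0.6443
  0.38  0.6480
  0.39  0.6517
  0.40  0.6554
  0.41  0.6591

σ√T = 0.43·√0.5 = 0.3041
ln(S/K) + (r − q + σ²/2)T = ln(78/83) + (0.05 − 0.054 + 0.43²/2)·0.5 = -0.0621 + 0.0442 = -0.0179
d₁ = -0.0179 / 0.3041 = -0.0589 which rounds to -0.06
d₂ = d₁ − σ√T = -0.0589 − 0.3041 = -0.3629 which rounds to -0.36
e^(−qT) = e^(−0.054·0.5) = 0.9734;  e^(−rT) = e^(−0.05·0.5) = 0.9753
P = 83·0.9753·N(0.36) − 78·0.9734·N(0.06) = 83·0.9753·0.6406 − 78·0.9734·0.5239 = 51.8565 − 39.7772 = 12.0793

12.08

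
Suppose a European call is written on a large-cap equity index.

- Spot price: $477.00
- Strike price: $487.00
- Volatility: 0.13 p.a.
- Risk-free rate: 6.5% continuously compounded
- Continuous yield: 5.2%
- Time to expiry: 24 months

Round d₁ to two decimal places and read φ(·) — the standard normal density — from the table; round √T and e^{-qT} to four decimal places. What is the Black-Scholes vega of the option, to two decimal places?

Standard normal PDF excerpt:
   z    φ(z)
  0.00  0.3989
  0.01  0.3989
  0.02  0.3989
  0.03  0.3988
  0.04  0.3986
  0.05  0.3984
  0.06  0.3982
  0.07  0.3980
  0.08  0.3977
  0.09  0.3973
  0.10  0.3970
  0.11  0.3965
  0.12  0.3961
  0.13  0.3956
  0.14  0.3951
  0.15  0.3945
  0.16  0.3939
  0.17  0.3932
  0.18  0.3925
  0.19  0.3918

240.80

T = 2;  σ√T = 0.1838
d₁ = [ln(477/487) + (0.065 − 0.052 + 0.13²/2)·2] / 0.1838 = [-0.0207 + 0.0429] / 0.1838 = 0.1205 ≈ 0.12
√T = √2 = 1.4142
φ(d₁) = φ(0.12) = 0.3961
e^(−qT) = e^(−0.052·2) = 0.9012
vega = S·e^(−qT)·φ(d₁)·√T = 477·0.9012·0.3961·1.4142 = 240.7993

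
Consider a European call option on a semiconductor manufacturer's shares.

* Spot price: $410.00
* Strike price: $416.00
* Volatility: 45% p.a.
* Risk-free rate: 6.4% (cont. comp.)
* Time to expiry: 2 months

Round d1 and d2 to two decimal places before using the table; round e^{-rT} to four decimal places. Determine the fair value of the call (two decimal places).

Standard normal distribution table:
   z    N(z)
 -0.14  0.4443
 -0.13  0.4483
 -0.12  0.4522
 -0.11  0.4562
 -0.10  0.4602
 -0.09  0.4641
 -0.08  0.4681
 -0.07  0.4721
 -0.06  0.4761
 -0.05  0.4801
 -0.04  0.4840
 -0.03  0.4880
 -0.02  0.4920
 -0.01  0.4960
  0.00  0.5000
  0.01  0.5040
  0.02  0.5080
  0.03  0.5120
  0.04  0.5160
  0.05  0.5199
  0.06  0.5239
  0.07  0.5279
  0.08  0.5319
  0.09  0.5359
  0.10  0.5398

$28.67

σ√T = 0.45·√0.1667 = 0.1837
d₁ = [ln(410/416) + (0.064 + ½·0.45²)·0.1667] / (σ√T) = (-0.0145 + 0.0275) / 0.1837 = 0.0708 ⇒ 0.07
d₂ = 0.0708 − 0.1837 = -0.1129 ⇒ -0.11
e^(−rT) = e^(−0.064·0.1667) = 0.9894
C = 410·N(0.07) − 416·0.9894·N(-0.11) = 410·0.5279 − 416·0.9894·0.4562 = 216.4390 − 187.7675 = 28.6715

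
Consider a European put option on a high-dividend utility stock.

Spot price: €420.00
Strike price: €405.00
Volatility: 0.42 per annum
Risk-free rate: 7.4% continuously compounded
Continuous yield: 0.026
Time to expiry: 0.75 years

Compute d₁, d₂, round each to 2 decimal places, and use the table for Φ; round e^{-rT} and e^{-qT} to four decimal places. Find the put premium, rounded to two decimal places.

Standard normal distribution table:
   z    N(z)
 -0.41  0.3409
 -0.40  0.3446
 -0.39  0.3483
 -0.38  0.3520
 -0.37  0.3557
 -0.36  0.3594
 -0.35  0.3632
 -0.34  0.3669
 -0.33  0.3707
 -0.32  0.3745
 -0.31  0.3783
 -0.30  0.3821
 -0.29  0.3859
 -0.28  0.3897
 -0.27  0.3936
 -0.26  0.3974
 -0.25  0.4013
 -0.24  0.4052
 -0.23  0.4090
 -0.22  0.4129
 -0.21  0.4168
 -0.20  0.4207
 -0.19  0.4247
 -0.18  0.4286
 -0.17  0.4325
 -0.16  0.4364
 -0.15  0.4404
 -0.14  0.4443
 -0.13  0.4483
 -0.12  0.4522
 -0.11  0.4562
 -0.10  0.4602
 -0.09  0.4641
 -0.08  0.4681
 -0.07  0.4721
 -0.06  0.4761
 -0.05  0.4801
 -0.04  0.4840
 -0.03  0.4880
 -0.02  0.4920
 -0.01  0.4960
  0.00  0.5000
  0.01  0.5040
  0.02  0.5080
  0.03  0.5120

€43.51

σ√T = 0.42 × 0.8660 = 0.3637
d₁ = [ln(420/405) + (0.074 − 0.026 + 0.42²/2)·0.75] / 0.3637 = [0.0364 + 0.1021] / 0.3637 = 0.3808 ⇒ 0.38
d₂ = d₁ − σ√T = 0.3808 − 0.3637 = 0.0171 ⇒ 0.02
exp(−qT) = exp(−0.026·0.75) = 0.9807;  exp(−rT) = exp(−0.074·0.75) = 0.9460
P = 405·0.9460·N(-0.02) − 420·0.9807·N(-0.38) = 405·0.9460·0.4920 − 420·0.9807·0.3520 = 188.5000 − 144.9867 = 43.5133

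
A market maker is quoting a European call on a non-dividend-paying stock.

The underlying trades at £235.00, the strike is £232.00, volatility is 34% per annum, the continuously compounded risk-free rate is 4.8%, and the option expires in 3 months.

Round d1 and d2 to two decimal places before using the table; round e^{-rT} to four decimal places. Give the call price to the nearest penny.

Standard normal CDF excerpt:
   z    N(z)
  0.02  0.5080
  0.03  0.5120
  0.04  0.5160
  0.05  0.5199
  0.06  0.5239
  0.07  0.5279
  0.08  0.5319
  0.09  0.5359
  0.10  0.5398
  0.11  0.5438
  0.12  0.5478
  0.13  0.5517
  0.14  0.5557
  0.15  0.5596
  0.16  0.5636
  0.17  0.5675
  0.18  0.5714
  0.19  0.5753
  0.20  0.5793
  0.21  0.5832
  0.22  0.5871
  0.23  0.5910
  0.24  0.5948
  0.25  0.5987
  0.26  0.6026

σ√T = 0.34 × 0.5000 = 0.1700
d₁ = [ln(235/232) + (0.048 + 0.34²/2)·0.25] / 0.1700 = [0.0128 + 0.0265] / 0.1700 = 0.2312 ≈ 0.23
d₂ = d₁ − σ√T = 0.2312 − 0.1700 = 0.0612 ≈ 0.06
e^(−rT) = e^(−0.048·0.25) = 0.9881
C = 235·N(0.23) − 232·0.9881·N(0.06) = 235·0.5910 − 232·0.9881·0.5239 = 138.8850 − 120.0984 = 18.7866

£18.79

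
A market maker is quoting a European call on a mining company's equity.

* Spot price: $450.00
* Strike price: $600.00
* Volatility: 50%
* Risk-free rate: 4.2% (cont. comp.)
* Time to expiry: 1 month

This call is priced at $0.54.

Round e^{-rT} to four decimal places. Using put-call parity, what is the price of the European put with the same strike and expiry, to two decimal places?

e^(−rT) = e^(−0.042·0.08333) = 0.9965
Put-call parity: C − P = S − K·e^(−rT) = 450 − 600·0.9965 = 450 − 597.9000 = -147.9000
P = C − (C − P) = 0.54 − (-147.9000) = 148.4400

$148.44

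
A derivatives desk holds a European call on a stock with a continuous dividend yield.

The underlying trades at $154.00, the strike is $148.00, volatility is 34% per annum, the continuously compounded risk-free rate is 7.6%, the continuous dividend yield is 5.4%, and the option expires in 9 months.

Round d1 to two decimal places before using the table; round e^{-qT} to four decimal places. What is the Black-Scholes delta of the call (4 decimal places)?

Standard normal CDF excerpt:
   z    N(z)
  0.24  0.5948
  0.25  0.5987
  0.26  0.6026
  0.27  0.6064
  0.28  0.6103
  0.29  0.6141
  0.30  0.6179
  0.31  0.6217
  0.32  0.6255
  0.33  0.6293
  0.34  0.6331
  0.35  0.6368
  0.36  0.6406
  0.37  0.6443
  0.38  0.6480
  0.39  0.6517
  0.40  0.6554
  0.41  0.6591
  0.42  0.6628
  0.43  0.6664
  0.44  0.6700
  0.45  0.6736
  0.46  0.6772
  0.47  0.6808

0.6080

σ√T = 0.34 × 0.8660 = 0.2944
d₁ = [ln(154/148) + (0.076 − 0.054 + 0.34²/2)·0.75] / 0.2944 = [0.0397 + 0.0599] / 0.2944 = 0.3382 which rounds to 0.34
N(d₁) = N(0.34) = 0.6331
Δ_call = e^(−qT)·N(d₁) = 0.9603·0.6331 = 0.6080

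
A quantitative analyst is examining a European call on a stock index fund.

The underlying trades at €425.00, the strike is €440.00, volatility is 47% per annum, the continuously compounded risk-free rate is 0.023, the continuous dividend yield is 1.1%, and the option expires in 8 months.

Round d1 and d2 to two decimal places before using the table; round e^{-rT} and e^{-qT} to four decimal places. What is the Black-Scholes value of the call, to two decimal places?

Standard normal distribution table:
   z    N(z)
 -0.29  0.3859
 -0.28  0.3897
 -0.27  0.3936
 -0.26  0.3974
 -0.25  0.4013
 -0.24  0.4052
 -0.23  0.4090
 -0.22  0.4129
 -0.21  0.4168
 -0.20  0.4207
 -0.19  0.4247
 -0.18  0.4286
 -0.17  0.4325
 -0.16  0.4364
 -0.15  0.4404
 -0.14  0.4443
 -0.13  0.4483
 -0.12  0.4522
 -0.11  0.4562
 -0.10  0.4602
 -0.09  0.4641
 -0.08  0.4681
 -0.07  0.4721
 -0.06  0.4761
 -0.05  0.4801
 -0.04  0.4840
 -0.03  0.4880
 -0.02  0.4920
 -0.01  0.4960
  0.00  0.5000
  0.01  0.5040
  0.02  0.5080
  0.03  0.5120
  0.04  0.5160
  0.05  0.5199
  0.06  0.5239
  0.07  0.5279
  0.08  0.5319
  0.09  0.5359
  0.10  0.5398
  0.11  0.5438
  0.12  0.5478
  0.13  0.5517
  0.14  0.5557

€58.92

σ√T = 0.47·√0.6667 = 0.3838
d₁ = [ln(425/440) + (0.023 − 0.011 + 0.47²/2)·0.6667] / 0.3838 = [-0.0347 + 0.0816] / 0.3838 = 0.1223 ⇒ 0.12
d₂ = d₁ − σ√T = 0.1223 − 0.3838 = -0.2614 ⇒ -0.26
e^(−qT) = e^(−0.011·0.6667) = 0.9927;  e^(−rT) = e^(−0.023·0.6667) = 0.9848
N(d₁) = N(0.12) = 0.5478;  N(d₂) = N(-0.26) = 0.3974
C = 425·0.9927·0.5478 − 440·0.9848·0.3974 = 231.1155 − 172.1982 = 58.9173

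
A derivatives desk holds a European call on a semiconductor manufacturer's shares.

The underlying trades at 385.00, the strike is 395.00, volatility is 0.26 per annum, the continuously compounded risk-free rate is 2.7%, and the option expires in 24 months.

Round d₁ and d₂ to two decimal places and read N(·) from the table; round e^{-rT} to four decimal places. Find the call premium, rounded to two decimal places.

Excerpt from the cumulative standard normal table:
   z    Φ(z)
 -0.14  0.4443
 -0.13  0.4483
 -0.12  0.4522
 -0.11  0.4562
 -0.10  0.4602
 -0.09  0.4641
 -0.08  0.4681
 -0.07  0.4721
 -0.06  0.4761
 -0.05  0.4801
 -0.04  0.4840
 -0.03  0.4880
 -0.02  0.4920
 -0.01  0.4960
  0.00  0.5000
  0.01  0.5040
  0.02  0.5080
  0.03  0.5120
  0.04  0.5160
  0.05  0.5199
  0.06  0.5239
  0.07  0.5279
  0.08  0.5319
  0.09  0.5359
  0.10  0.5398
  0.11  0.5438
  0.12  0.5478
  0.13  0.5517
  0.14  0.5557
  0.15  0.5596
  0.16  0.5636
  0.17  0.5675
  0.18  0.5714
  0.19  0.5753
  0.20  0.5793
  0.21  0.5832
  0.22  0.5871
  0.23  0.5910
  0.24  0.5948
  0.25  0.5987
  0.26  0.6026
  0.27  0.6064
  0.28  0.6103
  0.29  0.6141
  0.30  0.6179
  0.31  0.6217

61.28

T = 2;  σ√T = 0.3677
ln(S/K) + (r + σ²/2)T = ln(385/395) + (0.027 + 0.26²/2)·2 = -0.0256 + 0.1216 = 0.0960
d₁ = 0.0960 / 0.3677 = 0.2610 ≈ 0.26
d₂ = d₁ − σ√T = 0.2610 − 0.3677 = -0.1067 ≈ -0.11
e^(−rT) = e^(−0.027·2) = 0.9474
N(d₁) = N(0.26) = 0.6026;  N(d₂) = N(-0.11) = 0.4562
C = 385·0.6026 − 395·0.9474·0.4562 = 232.0010 − 170.7205 = 61.2805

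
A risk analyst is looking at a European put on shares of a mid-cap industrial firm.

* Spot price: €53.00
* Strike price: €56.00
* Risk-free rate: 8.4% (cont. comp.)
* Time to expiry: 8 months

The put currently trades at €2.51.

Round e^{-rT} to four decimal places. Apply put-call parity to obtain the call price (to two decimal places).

€2.56

e^(−rT) = e^(−0.084·0.6667) = 0.9455
Put-call parity: C − P = S − K·e^(−rT) = 53 − 56·0.9455 = 53 − 52.9480 = 0.0520
C = P + (C − P) = 2.51 + (0.0520) = 2.5620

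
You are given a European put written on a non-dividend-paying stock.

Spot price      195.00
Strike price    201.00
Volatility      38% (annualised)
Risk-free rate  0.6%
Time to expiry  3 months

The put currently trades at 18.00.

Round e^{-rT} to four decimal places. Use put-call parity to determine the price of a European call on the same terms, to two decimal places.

e^(−rT) = e^(−0.006·0.25) = 0.9985
Put-call parity: C − P = S − K·e^(−rT) = 195 − 201·0.9985 = 195 − 200.6985 = -5.6985
C = P + (C − P) = 18.00 + (-5.6985) = 12.3015

12.30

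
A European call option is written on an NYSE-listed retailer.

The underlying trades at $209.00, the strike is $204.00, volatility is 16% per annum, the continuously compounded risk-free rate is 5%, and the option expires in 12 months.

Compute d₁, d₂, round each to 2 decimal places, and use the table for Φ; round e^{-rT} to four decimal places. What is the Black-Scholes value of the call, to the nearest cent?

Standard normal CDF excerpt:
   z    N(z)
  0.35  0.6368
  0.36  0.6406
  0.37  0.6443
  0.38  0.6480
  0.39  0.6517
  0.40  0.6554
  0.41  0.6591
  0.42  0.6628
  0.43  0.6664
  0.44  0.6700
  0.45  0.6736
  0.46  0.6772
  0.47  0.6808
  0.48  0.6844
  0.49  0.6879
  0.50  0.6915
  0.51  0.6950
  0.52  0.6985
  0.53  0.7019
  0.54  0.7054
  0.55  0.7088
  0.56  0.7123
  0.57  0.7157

σ√T = 0.16 × 1.0000 = 0.1600
d₁ = [ln(209/204) + (0.05 + ½·0.16²)·1] / (σ√T) = (0.0242 + 0.0628) / 0.1600 = 0.5438 ≈ 0.54
d₂ = 0.5438 − 0.1600 = 0.3838 ≈ 0.38
e^(−rT) = e^(−0.05·1) = 0.9512
C = 209·N(0.54) − 204·0.9512·N(0.38) = 209·0.7054 − 204·0.9512·0.6480 = 147.4286 − 125.7410 = 21.6876

$21.69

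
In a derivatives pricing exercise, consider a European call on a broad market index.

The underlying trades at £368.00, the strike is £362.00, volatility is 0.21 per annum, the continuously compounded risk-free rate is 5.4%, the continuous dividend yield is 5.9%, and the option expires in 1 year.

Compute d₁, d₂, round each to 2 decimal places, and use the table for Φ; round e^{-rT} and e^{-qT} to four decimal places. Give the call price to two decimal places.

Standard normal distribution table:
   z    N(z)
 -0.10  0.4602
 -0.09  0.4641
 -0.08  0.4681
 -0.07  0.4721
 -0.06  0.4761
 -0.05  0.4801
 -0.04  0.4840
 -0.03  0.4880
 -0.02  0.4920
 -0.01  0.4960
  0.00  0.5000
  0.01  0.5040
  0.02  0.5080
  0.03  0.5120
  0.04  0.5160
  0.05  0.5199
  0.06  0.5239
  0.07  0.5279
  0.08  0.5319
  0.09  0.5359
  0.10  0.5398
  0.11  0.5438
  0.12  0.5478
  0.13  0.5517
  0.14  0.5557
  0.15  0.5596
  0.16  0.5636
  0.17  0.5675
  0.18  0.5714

£30.87

σ√T = 0.21 × 1.0000 = 0.2100
d₁ = [ln(368/362) + (0.054 − 0.059 + ½·0.21²)·1] / (σ√T) = (0.0164 + 0.0170) / 0.2100 = 0.1595 → 0.16
d₂ = 0.1595 − 0.2100 = -0.0505 → -0.05
exp(−qT) = exp(−0.059·1) = 0.9427;  exp(−rT) = exp(−0.054·1) = 0.9474
C = 368·0.9427·N(0.16) − 362·0.9474·N(-0.05) = 368·0.9427·0.5636 − 362·0.9474·0.4801 = 195.5205 − 164.6545 = 30.8660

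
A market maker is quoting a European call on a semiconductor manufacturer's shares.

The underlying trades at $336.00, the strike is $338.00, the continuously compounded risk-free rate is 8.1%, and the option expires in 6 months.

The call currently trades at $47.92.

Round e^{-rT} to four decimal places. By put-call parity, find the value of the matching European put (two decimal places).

exp(−rT) = exp(−0.081·0.5) = 0.9603
Put-call parity: C − P = S − K·e^(−rT) = 336 − 338·0.9603 = 336 − 324.5814 = 11.4186
P = C − (C − P) = 47.92 − (11.4186) = 36.5014

$36.50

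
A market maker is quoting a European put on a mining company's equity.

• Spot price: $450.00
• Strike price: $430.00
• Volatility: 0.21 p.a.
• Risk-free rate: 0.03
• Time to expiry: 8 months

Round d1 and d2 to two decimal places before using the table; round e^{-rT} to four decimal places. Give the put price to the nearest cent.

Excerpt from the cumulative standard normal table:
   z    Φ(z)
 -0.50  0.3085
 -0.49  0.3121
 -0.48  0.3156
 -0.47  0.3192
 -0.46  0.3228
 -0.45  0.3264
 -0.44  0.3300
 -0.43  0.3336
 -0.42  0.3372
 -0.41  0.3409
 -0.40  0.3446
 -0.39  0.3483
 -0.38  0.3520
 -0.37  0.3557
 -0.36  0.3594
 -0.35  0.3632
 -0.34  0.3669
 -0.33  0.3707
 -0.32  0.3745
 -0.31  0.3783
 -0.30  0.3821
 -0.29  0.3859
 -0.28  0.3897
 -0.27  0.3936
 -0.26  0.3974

T = 0.6667;  σ√T = 0.1715
d₁ = [ln(450/430) + (0.03 + 0.21²/2)·0.6667] / 0.1715 = [0.0455 + 0.0347] / 0.1715 = 0.4675 ⇒ 0.47
d₂ = d₁ − σ√T = 0.4675 − 0.1715 = 0.2961 ⇒ 0.30
exp(−rT) = exp(−0.03·0.6667) = 0.9802
N(−d₂) = N(-0.30) = 0.3821;  N(−d₁) = N(-0.47) = 0.3192
P = 430·0.9802·0.3821 − 450·0.3192 = 161.0498 − 143.6400 = 17.4098

$17.41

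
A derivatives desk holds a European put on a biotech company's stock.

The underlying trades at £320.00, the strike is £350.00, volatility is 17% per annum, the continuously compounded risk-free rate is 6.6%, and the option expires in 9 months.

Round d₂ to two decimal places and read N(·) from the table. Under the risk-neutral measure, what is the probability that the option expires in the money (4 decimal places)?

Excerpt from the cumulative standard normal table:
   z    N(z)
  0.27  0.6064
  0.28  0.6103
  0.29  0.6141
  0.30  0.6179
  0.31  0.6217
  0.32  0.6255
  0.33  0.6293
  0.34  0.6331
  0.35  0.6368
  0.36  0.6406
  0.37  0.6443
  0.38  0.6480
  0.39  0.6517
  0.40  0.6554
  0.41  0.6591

0.6368

σ√T = 0.17·√0.75 = 0.1472
d₁ = [ln(320/350) + (0.066 + ½·0.17²)·0.75] / (σ√T) = (-0.0896 + 0.0603) / 0.1472 = -0.1988 → -0.20
d₂ = -0.1988 − 0.1472 = -0.3461 → -0.35
Pr(exercise) under Q = N(−d₂) = N(0.35) = 0.6368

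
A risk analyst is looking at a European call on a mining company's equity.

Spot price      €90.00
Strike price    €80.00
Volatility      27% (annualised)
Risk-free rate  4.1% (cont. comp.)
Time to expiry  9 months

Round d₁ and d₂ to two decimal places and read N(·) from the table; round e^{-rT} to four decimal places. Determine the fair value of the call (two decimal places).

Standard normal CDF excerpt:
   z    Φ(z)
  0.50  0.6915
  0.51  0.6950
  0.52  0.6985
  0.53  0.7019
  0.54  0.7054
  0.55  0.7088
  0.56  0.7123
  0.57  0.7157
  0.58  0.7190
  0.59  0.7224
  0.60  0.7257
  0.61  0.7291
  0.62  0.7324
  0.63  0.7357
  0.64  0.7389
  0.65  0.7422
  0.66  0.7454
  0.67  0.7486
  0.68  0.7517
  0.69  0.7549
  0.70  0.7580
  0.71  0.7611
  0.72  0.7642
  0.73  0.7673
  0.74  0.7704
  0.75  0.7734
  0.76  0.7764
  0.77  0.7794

€15.42

T = 0.75;  σ√T = 0.2338
ln(S/K) + (r + σ²/2)T = ln(90/80) + (0.041 + 0.27²/2)·0.75 = 0.1178 + 0.0581 = 0.1759
d₁ = 0.1759 / 0.2338 = 0.7521 ⇒ 0.75
d₂ = d₁ − σ√T = 0.7521 − 0.2338 = 0.5183 ⇒ 0.52
e^(−rT) = e^(−0.041·0.75) = 0.9697
C = 90·N(0.75) − 80·0.9697·N(0.52) = 90·0.7734 − 80·0.9697·0.6985 = 69.6060 − 54.1868 = 15.4192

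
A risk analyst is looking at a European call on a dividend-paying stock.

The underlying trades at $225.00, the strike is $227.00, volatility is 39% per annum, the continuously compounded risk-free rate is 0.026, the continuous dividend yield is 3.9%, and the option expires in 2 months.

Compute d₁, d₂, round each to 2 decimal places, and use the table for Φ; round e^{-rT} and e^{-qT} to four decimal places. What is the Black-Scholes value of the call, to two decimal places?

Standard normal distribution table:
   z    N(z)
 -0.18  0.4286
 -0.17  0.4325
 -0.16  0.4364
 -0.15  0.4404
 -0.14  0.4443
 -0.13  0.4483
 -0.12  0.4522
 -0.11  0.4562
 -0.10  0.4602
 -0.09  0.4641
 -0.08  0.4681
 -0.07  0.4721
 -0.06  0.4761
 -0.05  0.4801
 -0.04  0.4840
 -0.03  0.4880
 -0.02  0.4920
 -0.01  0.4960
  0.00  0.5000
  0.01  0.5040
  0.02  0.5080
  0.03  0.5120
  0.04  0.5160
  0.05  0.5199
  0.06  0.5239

σ√T = 0.39·√0.1667 = 0.1592
d₁ = [ln(225/227) + (0.026 − 0.039 + 0.39²/2)·0.1667] / 0.1592 = [-0.0088 + 0.0105] / 0.1592 = 0.0104 ⇒ 0.01
d₂ = d₁ − σ√T = 0.0104 − 0.1592 = -0.1488 ⇒ -0.15
exp(−qT) = exp(−0.039·0.1667) = 0.9935;  exp(−rT) = exp(−0.026·0.1667) = 0.9957
N(d₁) = N(0.01) = 0.5040;  N(d₂) = N(-0.15) = 0.4404
C = 225·0.9935·0.5040 − 227·0.9957·0.4404 = 112.6629 − 99.5409 = 13.1220

$13.12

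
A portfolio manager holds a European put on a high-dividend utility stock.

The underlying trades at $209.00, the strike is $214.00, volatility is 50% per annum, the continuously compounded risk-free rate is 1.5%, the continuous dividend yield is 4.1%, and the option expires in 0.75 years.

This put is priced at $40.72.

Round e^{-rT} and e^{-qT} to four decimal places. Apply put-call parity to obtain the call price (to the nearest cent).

$31.78

e^(−qT) = e^(−0.041·0.75) = 0.9697;  e^(−rT) = e^(−0.015·0.75) = 0.9888
Put-call parity: C − P = S·e^(−qT) − K·e^(−rT) = 209·0.9697 − 214·0.9888 = 202.6673 − 211.6032 = -8.9359
C = P + (C − P) = 40.72 + (-8.9359) = 31.7841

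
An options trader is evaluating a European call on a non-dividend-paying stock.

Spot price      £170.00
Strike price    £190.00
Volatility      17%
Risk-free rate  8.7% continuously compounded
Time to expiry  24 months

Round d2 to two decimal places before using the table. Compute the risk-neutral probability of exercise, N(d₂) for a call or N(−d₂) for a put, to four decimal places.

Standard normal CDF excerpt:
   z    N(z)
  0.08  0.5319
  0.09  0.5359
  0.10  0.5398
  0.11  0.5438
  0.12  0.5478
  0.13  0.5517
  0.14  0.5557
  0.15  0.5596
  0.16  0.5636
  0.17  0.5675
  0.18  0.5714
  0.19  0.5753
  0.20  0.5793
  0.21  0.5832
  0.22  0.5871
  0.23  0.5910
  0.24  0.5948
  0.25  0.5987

0.5557

σ√T = 0.17 × 1.4142 = 0.2404
d₁ = [ln(170/190) + (0.087 + 0.17²/2)·2] / 0.2404 = [-0.1112 + 0.2029] / 0.2404 = 0.3813 ≈ 0.38
d₂ = d₁ − σ√T = 0.3813 − 0.2404 = 0.1409 ≈ 0.14
Risk-neutral Pr[S_T > K] = N(d₂) = N(0.14) = 0.5557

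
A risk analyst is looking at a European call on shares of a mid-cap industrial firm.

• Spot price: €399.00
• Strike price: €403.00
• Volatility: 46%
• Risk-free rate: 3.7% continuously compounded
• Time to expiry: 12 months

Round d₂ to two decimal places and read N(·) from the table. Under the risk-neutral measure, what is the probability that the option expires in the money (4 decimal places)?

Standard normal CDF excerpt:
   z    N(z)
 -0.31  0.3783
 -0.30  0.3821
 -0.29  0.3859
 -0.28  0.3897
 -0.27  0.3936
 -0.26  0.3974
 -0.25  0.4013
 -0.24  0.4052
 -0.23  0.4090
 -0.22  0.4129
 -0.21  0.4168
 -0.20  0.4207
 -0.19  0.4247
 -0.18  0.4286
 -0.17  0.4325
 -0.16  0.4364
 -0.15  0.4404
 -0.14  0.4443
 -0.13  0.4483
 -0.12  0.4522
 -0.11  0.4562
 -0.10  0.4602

σ√T = 0.46 × 1.0000 = 0.4600
d₁ = [ln(399/403) + (0.037 + ½·0.46²)·1] / (σ√T) = (-0.0100 + 0.1428) / 0.4600 = 0.2887 which rounds to 0.29
d₂ = 0.2887 − 0.4600 = -0.1713 which rounds to -0.17
Pr(exercise) under Q = N(d₂) = 0.4325

0.4325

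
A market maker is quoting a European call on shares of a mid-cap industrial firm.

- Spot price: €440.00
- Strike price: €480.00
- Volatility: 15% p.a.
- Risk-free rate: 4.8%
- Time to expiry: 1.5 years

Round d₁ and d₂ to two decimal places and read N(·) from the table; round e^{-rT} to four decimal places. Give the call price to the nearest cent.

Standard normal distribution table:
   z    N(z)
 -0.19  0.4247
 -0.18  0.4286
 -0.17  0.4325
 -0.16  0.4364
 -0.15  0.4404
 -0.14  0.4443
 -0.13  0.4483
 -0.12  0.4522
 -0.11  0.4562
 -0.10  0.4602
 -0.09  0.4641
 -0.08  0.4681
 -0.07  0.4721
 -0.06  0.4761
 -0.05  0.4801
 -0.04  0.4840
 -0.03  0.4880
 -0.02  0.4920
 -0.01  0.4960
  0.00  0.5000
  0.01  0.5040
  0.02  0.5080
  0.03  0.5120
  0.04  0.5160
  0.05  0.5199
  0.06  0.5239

€28.59

σ√T = 0.15 × 1.2247 = 0.1837
d₁ = [ln(440/480) + (0.048 + 0.15²/2)·1.5] / 0.1837 = [-0.0870 + 0.0889] / 0.1837 = 0.0101 which rounds to 0.01
d₂ = d₁ − σ√T = 0.0101 − 0.1837 = -0.1736 which rounds to -0.17
e^(−rT) = e^(−0.048·1.5) = 0.9305
N(d₁) = N(0.01) = 0.5040;  N(d₂) = N(-0.17) = 0.4325
C = 440·0.5040 − 480·0.9305·0.4325 = 221.7600 − 193.1718 = 28.5882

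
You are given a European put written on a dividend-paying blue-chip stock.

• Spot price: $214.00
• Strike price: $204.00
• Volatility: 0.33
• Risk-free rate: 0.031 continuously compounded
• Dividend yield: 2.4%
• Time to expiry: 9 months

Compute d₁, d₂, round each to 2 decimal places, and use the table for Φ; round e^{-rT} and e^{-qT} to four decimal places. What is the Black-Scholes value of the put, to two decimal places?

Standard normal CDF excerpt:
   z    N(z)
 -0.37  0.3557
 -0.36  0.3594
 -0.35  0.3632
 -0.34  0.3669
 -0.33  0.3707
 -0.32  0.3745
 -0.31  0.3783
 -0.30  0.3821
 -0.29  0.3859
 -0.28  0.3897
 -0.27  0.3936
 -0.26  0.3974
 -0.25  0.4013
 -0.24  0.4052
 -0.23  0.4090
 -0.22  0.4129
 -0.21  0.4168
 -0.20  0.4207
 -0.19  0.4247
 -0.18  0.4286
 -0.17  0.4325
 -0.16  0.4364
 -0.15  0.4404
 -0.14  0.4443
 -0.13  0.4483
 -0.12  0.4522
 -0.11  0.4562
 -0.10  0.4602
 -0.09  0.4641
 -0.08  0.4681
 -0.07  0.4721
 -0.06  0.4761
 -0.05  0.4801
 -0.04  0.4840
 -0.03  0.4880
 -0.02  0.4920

σ√T = 0.33·√0.75 = 0.2858
d₁ = [ln(214/204) + (0.031 − 0.024 + 0.33²/2)·0.75] / 0.2858 = [0.0479 + 0.0461] / 0.2858 = 0.3287 which rounds to 0.33
d₂ = d₁ − σ√T = 0.3287 − 0.2858 = 0.0429 which rounds to 0.04
exp(−qT) = exp(−0.024·0.75) = 0.9822;  exp(−rT) = exp(−0.031·0.75) = 0.9770
N(−d₂) = N(-0.04) = 0.4840;  N(−d₁) = N(-0.33) = 0.3707
P = 204·0.9770·0.4840 − 214·0.9822·0.3707 = 96.4651 − 77.9177 = 18.5473

$18.55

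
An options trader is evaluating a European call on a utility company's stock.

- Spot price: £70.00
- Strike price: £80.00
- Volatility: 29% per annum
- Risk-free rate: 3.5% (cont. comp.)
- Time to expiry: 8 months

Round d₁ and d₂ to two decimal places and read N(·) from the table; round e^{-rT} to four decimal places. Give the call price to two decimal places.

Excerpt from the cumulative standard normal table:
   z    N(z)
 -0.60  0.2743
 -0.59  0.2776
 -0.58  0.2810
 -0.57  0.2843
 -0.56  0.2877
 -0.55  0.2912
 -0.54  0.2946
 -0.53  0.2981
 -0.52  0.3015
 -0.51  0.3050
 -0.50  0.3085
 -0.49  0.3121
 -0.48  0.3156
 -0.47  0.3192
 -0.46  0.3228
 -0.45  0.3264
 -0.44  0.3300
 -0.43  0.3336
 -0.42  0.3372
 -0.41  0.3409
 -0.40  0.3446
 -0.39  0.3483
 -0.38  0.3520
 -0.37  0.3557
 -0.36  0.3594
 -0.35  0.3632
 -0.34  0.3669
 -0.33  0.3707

σ√T = 0.29·√0.6667 = 0.2368
d₁ = [ln(70/80) + (0.035 + ½·0.29²)·0.6667] / (σ√T) = (-0.1335 + 0.0514) / 0.2368 = -0.3470 → -0.35
d₂ = -0.3470 − 0.2368 = -0.5838 → -0.58
e^(−rT) = e^(−0.035·0.6667) = 0.9769
C = 70·N(-0.35) − 80·0.9769·N(-0.58) = 70·0.3632 − 80·0.9769·0.2810 = 25.4240 − 21.9607 = 3.4633

£3.46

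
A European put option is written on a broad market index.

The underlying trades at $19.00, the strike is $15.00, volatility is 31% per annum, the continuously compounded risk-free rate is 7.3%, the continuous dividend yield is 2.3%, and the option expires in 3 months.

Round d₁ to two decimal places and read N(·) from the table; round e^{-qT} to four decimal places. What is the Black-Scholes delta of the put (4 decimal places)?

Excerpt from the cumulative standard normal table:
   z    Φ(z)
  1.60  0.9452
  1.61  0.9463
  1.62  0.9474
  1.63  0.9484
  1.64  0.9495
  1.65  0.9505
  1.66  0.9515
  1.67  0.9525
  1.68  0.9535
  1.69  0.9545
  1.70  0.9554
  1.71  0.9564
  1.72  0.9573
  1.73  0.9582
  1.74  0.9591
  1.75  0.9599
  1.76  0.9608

-0.0462

T = 0.25;  σ√T = 0.1550
d₁ = [ln(19/15) + (0.073 − 0.023 + 0.31²/2)·0.25] / 0.1550 = [0.2364 + 0.0245] / 0.1550 = 1.6832 → 1.68
N(d₁) = N(1.68) = 0.9535
Δ_put = e^(−qT)·(N(d₁) − 1) = 0.9943·(0.9535 − 1) = -0.0462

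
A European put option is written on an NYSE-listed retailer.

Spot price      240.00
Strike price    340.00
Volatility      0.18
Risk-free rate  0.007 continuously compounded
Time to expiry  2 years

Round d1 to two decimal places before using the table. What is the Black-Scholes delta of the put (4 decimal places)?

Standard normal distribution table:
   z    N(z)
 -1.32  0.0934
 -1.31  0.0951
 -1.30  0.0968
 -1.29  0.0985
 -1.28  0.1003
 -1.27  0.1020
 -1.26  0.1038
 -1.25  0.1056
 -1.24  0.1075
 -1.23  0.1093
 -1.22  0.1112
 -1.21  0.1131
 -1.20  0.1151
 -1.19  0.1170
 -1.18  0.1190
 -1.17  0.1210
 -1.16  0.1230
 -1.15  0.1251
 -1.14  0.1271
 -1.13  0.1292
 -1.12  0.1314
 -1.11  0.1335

-0.8830

T = 2;  σ√T = 0.2546
ln(S/K) + (r + σ²/2)T = ln(240/340) + (0.007 + 0.18²/2)·2 = -0.3483 + 0.0464 = -0.3019
d₁ = -0.3019 / 0.2546 = -1.1860 which rounds to -1.19
N(d₁) = N(-1.19) = 0.1170
Δ_put = N(d₁) − 1 = 0.1170 − 1 = -0.8830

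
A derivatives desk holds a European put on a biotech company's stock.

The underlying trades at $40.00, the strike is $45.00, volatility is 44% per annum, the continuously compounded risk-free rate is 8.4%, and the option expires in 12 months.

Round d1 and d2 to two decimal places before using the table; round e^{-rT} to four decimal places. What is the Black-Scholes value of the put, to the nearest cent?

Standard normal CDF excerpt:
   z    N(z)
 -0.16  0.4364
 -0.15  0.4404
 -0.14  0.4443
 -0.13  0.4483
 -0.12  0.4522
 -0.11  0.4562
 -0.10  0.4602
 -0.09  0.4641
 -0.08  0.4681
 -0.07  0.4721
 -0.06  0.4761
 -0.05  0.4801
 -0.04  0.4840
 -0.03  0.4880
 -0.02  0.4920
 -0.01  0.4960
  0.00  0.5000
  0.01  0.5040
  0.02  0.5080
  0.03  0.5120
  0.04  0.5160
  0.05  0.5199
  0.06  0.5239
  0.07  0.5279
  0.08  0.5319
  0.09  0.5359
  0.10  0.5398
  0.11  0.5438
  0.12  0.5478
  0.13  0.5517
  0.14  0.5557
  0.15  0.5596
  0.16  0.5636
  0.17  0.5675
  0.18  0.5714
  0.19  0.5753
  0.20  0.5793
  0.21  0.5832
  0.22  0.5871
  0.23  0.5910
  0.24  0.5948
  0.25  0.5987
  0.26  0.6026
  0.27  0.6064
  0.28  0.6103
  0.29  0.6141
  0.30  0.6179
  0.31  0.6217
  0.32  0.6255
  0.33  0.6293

$7.79

σ√T = 0.44 × 1.0000 = 0.4400
d₁ = [ln(40/45) + (0.084 + 0.44²/2)·1] / 0.4400 = [-0.1178 + 0.1808] / 0.4400 = 0.1432 ≈ 0.14
d₂ = d₁ − σ√T = 0.1432 − 0.4400 = -0.2968 ≈ -0.30
e^(−rT) = e^(−0.084·1) = 0.9194
P = 45·0.9194·N(0.30) − 40·N(-0.14) = 45·0.9194·0.6179 − 40·0.4443 = 25.5644 − 17.7720 = 7.7924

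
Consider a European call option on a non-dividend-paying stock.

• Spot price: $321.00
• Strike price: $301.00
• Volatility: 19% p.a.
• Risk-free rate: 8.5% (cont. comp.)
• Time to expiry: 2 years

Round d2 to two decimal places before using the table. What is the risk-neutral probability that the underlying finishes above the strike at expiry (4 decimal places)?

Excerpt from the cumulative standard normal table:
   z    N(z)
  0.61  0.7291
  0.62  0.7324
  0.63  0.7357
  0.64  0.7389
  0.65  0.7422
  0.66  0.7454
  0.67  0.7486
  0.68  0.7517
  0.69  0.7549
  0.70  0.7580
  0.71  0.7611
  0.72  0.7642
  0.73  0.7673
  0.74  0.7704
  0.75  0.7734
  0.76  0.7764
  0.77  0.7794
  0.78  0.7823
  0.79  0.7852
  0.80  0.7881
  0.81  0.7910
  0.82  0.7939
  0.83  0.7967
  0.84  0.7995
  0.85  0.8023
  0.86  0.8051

σ√T = 0.19 × 1.4142 = 0.2687
ln(S/K) + (r + σ²/2)T = ln(321/301) + (0.085 + 0.19²/2)·2 = 0.0643 + 0.2061 = 0.2704
d₁ = 0.2704 / 0.2687 = 1.0064 → 1.01
d₂ = d₁ − σ√T = 1.0064 − 0.2687 = 0.7377 → 0.74
Pr(exercise) under Q = N(d₂) = 0.7704

0.7704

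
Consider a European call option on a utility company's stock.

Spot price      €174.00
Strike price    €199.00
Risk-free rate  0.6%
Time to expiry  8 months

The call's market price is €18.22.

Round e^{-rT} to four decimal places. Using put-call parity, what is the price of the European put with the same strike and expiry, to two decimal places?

exp(−rT) = exp(−0.006·0.6667) = 0.9960
Put-call parity: C − P = S − K·e^(−rT) = 174 − 199·0.9960 = 174 − 198.2040 = -24.2040
P = C − (C − P) = 18.22 − (-24.2040) = 42.4240

€42.42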